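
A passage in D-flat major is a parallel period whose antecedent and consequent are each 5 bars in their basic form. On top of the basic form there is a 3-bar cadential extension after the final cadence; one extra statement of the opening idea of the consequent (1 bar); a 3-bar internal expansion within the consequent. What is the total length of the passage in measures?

17 measures

Basic parallel period: 5 + 5 = 10 bars.
10 (basic form) + 3 (cadential extension) + 1 (extra statement) + 3 (internal expansion) = 17.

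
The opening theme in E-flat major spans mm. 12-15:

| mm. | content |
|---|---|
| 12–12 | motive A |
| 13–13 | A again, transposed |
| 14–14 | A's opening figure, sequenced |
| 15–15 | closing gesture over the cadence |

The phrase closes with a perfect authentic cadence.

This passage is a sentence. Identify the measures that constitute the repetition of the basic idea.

measures 13–13

The presentation of a sentence is the basic idea (m. 12) plus its repetition (m. 13); the repetition of the basic idea is therefore m. 13.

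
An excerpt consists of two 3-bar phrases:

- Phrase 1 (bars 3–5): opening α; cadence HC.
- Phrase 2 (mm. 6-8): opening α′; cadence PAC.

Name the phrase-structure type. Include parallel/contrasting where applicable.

parallel period

Phrase 1 ends with a half cadence (weaker) and phrase 2 with a perfect authentic cadence (stronger): antecedent + consequent = a period.
The two phrases open with the same material (α / α′), so the period is parallel.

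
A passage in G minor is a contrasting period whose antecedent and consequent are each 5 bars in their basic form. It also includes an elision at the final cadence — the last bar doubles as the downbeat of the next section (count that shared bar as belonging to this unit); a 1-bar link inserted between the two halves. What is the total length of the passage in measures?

11 measures

Basic contrasting period: 5 + 5 = 10 bars.
10 (basic form) + 1 (link) = 11.
The elision shares a bar with the next section but does not change this unit's count.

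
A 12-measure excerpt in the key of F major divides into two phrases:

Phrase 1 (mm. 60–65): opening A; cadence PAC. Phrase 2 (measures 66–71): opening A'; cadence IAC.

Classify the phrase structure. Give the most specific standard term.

phrase group

The second phrase closes with an imperfect authentic cadence, which is not stronger than the first phrase's perfect authentic cadence; without a weak→strong cadential pair there is no antecedent–consequent relationship, so this is a phrase group rather than a period.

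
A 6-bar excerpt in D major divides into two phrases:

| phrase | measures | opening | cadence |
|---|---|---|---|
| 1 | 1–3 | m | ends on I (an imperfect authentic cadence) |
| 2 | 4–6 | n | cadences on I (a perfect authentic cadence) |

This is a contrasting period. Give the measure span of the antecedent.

measures 1–3

The phrase ending with the weaker cadence (imperfect authentic cadence) is the antecedent; the one ending more conclusively (perfect authentic cadence) is the consequent. The antecedent is measures 1–3.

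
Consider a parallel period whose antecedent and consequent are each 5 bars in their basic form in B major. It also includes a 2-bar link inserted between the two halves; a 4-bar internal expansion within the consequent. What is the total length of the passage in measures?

16 measures

Basic parallel period: 5 + 5 = 10 bars.
10 (basic form) + 2 (link) + 4 (internal expansion) = 16.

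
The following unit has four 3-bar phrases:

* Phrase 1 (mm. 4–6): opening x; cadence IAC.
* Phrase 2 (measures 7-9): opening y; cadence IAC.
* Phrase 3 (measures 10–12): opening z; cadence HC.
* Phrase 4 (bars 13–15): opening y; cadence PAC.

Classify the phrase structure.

contrasting double period

Four phrases in two halves: the first half (mm. 4–9) ends with an imperfect authentic cadence, the second (mm. 10-15) with a perfect authentic cadence — a large antecedent–consequent pair, i.e. a double period.
Phrase 3 begins with different material from phrase 1, making it contrasting.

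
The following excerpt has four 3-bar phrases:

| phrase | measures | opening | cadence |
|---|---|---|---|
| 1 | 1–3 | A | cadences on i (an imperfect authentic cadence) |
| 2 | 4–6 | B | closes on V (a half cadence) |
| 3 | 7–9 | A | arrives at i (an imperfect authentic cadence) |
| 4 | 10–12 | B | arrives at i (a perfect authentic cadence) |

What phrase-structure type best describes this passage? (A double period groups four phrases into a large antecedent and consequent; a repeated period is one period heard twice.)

Four phrases in two halves: the first half (measures 1–6) ends with a half cadence, the second (mm. 7-12) with a perfect authentic cadence — a large antecedent–consequent pair, i.e. a double period.
Phrase 3 begins with the same material as phrase 1, making it parallel.

parallel double period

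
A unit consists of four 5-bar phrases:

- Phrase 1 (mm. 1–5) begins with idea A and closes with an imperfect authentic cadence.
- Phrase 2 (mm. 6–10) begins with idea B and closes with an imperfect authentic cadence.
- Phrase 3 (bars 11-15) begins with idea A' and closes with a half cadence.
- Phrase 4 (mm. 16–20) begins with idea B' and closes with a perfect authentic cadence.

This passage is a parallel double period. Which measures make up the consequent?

In a double period the four phrases pair into a large antecedent (phrases 1–2, ending imperfect authentic cadence) and a large consequent (phrases 3–4, ending perfect authentic cadence). The consequent spans measures 11–20.

measures 11–20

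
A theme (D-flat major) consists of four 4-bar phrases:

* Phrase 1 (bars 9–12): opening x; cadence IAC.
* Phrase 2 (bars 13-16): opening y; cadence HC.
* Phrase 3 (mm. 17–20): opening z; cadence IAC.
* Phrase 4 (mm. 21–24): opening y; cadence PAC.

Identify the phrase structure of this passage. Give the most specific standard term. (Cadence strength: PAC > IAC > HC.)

Four phrases in two halves: the first half (measures 9–16) ends with a half cadence, the second (measures 17–24) with a perfect authentic cadence — a large antecedent–consequent pair, i.e. a double period.
Phrase 3 begins with different material from phrase 1, making it contrasting.

contrasting double period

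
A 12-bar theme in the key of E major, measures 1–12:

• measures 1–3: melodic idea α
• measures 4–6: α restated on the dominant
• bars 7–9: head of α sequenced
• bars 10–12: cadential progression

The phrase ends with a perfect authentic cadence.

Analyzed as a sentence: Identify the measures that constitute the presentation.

measures 1–6

The presentation of a sentence is the basic idea (measures 1–3) plus its repetition (mm. 4–6); the presentation is therefore bars 1-6.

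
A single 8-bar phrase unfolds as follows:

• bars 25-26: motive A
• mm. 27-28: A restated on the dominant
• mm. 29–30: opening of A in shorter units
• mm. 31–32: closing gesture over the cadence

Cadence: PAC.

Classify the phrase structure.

Basic idea (mm. 25–26) + its repetition (measures 27–28) form the presentation; fragmentation and cadence (bars 29–32) form the continuation — the 8-bar whole is a sentence.

sentence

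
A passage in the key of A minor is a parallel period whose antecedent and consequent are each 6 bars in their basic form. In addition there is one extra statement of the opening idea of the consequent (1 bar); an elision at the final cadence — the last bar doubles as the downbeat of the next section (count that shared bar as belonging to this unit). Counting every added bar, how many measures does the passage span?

13 measures

Basic parallel period: 6 + 6 = 12 bars.
12 (basic form) + 1 (extra statement) = 13.
The elision shares a bar with the next section but does not change this unit's count.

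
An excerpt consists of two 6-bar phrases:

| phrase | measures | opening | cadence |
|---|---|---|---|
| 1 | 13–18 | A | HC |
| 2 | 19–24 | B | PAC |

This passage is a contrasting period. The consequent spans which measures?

The antecedent is the phrase ending with the weaker cadence (half cadence, phrase 1) and the consequent the one ending more conclusively (perfect authentic cadence, phrase 2); the consequent is measures 19-24.

measures 19–24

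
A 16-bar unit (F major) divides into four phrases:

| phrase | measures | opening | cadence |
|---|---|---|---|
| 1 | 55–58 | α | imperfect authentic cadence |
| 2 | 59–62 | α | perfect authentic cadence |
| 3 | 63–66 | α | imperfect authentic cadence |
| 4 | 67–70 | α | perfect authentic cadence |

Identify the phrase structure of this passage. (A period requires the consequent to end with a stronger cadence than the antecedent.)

repeated period

The cadence pattern IAC–PAC–IAC–PAC is weak–strong twice, and phrases 3–4 restate phrases 1–2: a period heard twice, not a double period (which would end weakly at phrase 2).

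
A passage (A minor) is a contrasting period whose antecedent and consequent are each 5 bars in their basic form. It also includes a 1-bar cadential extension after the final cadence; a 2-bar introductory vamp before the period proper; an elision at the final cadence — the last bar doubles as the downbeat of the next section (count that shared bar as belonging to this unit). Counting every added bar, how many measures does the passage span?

Basic contrasting period: 5 + 5 = 10 bars.
10 (basic form) + 1 (cadential extension) + 2 (introduction) = 13.
The elision shares a bar with the next section but does not change this unit's count.

13 measures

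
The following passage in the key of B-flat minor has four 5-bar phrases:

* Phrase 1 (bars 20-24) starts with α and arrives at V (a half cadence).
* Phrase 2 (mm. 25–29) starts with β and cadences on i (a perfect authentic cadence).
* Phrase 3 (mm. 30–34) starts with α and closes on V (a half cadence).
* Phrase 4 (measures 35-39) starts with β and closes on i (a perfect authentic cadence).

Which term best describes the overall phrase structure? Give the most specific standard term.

repeated period

The cadence pattern HC–PAC–HC–PAC is weak–strong twice, and phrases 3–4 restate phrases 1–2: a period heard twice, not a double period (which would end weakly at phrase 2).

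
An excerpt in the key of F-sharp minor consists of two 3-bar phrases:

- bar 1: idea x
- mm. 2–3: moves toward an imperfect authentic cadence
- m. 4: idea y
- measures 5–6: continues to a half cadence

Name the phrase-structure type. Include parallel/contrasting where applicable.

The second phrase closes with a half cadence, which is not stronger than the first phrase's imperfect authentic cadence; without a weak→strong cadential pair there is no antecedent–consequent relationship, so this is a phrase group rather than a period.

phrase group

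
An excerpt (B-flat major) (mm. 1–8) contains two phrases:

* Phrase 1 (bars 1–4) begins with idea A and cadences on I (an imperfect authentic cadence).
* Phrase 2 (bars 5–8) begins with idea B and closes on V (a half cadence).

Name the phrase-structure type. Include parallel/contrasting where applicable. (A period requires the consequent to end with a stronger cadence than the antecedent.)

phrase group

The second phrase closes with a half cadence, which is not stronger than the first phrase's imperfect authentic cadence; without a weak→strong cadential pair there is no antecedent–consequent relationship, so this is a phrase group rather than a period.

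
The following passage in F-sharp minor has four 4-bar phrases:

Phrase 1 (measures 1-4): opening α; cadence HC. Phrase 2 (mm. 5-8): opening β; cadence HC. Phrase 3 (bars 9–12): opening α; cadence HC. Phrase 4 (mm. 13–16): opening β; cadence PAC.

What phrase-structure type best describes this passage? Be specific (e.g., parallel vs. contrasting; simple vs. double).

parallel double period

Four phrases in two halves: the first half (mm. 1–8) ends with a half cadence, the second (bars 9-16) with a perfect authentic cadence — a large antecedent–consequent pair, i.e. a double period.
Phrase 3 begins with the same material as phrase 1, making it parallel.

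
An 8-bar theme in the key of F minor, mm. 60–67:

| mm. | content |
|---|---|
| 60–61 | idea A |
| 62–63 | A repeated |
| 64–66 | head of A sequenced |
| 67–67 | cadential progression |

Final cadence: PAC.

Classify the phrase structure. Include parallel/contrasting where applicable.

sentence

Basic idea (bars 60–61) + its repetition (measures 62–63) form the presentation; fragmentation and cadence (mm. 64–67) form the continuation — the 8-bar whole is a sentence.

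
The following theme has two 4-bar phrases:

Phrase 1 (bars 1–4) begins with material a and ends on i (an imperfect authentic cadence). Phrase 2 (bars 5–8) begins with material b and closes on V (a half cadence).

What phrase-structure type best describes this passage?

phrase group

The second phrase closes with a half cadence, which is not stronger than the first phrase's imperfect authentic cadence; without a weak→strong cadential pair there is no antecedent–consequent relationship, so this is a phrase group rather than a period.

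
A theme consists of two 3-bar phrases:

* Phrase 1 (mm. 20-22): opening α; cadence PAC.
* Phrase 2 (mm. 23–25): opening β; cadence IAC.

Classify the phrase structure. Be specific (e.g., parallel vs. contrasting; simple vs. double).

phrase group

The second phrase closes with an imperfect authentic cadence, which is not stronger than the first phrase's perfect authentic cadence; without a weak→strong cadential pair there is no antecedent–consequent relationship, so this is a phrase group rather than a period.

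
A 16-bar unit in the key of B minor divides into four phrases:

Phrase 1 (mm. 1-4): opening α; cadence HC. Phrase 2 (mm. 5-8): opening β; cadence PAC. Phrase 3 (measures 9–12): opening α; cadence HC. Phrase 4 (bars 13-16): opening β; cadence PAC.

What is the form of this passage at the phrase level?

repeated period

The cadence pattern HC–PAC–HC–PAC is weak–strong twice, and phrases 3–4 restate phrases 1–2: a period heard twice, not a double period (which would end weakly at phrase 2).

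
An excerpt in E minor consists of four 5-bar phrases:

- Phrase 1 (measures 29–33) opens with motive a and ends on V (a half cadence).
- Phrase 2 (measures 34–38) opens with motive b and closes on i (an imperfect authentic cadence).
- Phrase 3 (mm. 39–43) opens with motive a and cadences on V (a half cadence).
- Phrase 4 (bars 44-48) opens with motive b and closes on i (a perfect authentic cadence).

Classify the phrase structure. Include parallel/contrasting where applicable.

Four phrases in two halves: the first half (mm. 29–38) ends with an imperfect authentic cadence, the second (mm. 39–48) with a perfect authentic cadence — a large antecedent–consequent pair, i.e. a double period.
Phrase 3 begins with the same material as phrase 1, making it parallel.

parallel double period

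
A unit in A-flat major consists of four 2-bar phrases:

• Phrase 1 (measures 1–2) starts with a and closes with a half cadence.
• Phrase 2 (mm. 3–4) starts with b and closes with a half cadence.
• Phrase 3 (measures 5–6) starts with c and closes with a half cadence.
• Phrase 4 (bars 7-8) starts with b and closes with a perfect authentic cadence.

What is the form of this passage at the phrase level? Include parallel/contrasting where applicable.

Four phrases in two halves: the first half (bars 1-4) ends with a half cadence, the second (mm. 5–8) with a perfect authentic cadence — a large antecedent–consequent pair, i.e. a double period.
Phrase 3 begins with different material from phrase 1, making it contrasting.

contrasting double period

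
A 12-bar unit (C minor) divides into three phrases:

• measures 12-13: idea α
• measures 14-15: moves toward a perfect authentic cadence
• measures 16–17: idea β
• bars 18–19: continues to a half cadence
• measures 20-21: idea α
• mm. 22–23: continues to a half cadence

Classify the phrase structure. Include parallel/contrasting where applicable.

phrase group

The final phrase closes with a half cadence, which is not stronger than the preceding half cadence; the 3 phrases lack an overall antecedent–consequent design and so form a phrase group.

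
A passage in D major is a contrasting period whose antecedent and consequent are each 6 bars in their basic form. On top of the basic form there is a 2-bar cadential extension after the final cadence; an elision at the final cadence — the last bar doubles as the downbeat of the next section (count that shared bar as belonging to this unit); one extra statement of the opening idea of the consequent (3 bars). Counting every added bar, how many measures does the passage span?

17 measures

Basic contrasting period: 6 + 6 = 12 bars.
12 (basic form) + 2 (cadential extension) + 3 (extra statement) = 17.
The elision shares a bar with the next section but does not change this unit's count.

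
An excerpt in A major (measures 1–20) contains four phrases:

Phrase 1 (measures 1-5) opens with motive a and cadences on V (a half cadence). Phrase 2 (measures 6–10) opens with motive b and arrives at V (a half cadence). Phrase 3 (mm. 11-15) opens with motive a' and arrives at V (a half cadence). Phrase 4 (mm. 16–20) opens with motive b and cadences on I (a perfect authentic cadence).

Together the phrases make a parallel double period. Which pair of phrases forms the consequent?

phrases 3 and 4

In a double period the first pair of phrases (ending half cadence) is the large antecedent and the second pair (ending perfect authentic cadence) is the large consequent; the consequent is phrases 3 and 4.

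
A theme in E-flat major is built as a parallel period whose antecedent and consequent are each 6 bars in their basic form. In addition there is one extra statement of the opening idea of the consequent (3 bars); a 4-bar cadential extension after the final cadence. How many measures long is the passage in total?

Basic parallel period: 6 + 6 = 12 bars.
12 (basic form) + 3 (extra statement) + 4 (cadential extension) = 19.

19 measures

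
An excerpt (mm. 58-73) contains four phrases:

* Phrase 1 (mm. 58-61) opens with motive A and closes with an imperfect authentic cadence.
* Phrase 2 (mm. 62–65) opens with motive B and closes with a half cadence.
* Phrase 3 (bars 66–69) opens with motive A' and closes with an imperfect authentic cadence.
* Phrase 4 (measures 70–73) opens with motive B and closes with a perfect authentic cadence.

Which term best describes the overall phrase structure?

Four phrases in two halves: the first half (mm. 58-65) ends with a half cadence, the second (mm. 66-73) with a perfect authentic cadence — a large antecedent–consequent pair, i.e. a double period.
Phrase 3 begins with the same material as phrase 1, making it parallel.

parallel double period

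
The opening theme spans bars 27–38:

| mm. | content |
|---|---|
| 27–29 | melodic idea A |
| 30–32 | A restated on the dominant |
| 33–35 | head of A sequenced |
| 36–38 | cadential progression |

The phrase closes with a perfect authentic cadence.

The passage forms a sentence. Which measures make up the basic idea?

measures 27–29

The presentation of a sentence is the basic idea (mm. 27–29) plus its repetition (mm. 30–32); the basic idea is therefore measures 27–29.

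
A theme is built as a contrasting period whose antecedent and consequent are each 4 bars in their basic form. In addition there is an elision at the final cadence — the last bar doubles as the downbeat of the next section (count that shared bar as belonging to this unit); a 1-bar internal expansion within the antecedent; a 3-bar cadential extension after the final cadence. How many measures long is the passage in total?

Basic contrasting period: 4 + 4 = 8 bars.
8 (basic form) + 1 (internal expansion) + 3 (cadential extension) = 12.
The elision shares a bar with the next section but does not change this unit's count.

12 measures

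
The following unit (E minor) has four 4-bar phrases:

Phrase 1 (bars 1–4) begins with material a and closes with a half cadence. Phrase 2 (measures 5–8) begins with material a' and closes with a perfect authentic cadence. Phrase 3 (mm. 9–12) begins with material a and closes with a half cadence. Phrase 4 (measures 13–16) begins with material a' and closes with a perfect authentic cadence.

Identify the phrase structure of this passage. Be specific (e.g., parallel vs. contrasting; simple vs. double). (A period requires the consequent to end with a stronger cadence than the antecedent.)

The cadence pattern HC–PAC–HC–PAC is weak–strong twice, and phrases 3–4 restate phrases 1–2: a period heard twice, not a double period (which would end weakly at phrase 2).

repeated period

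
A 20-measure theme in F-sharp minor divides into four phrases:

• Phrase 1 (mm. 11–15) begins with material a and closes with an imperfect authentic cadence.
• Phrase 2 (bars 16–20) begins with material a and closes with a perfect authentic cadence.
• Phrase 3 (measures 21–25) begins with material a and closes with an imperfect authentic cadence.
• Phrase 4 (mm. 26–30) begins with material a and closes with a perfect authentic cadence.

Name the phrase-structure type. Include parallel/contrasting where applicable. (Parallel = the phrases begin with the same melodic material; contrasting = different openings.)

repeated period

The cadence pattern IAC–PAC–IAC–PAC is weak–strong twice, and phrases 3–4 restate phrases 1–2: a period heard twice, not a double period (which would end weakly at phrase 2).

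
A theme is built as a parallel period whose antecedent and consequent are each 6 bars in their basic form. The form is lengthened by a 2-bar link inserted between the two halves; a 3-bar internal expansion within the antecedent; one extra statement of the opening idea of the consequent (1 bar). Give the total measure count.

18 measures

Basic parallel period: 6 + 6 = 12 bars.
12 (basic form) + 2 (link) + 3 (internal expansion) + 1 (extra statement) = 18.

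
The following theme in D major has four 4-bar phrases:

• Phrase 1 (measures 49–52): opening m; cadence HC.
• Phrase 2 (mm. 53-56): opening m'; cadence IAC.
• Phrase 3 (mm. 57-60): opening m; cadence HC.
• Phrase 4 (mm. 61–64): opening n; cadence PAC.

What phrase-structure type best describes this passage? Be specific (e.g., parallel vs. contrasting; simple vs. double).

Four phrases in two halves: the first half (mm. 49-56) ends with an imperfect authentic cadence, the second (mm. 57–64) with a perfect authentic cadence — a large antecedent–consequent pair, i.e. a double period.
Phrase 3 begins with the same material as phrase 1, making it parallel.

parallel double period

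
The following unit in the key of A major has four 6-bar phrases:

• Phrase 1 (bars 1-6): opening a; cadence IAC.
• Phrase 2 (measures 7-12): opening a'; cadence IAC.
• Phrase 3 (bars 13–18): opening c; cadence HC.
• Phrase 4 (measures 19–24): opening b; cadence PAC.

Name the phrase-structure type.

contrasting double period

Four phrases in two halves: the first half (mm. 1–12) ends with an imperfect authentic cadence, the second (measures 13–24) with a perfect authentic cadence — a large antecedent–consequent pair, i.e. a double period.
Phrase 3 begins with different material from phrase 1, making it contrasting.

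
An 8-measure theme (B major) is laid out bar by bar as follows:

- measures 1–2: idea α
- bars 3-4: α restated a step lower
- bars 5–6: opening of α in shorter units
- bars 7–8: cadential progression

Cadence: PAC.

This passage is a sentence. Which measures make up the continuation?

After the presentation (mm. 1–4), the continuation covers the fragmentation through the cadence: bars 5–8.

measures 5–8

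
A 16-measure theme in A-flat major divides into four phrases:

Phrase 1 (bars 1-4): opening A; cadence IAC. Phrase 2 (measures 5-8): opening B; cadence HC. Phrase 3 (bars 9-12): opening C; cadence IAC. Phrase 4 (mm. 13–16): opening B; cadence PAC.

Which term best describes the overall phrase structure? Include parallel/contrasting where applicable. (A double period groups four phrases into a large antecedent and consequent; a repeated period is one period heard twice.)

Four phrases in two halves: the first half (measures 1–8) ends with a half cadence, the second (mm. 9-16) with a perfect authentic cadence — a large antecedent–consequent pair, i.e. a double period.
Phrase 3 begins with different material from phrase 1, making it contrasting.

contrasting double period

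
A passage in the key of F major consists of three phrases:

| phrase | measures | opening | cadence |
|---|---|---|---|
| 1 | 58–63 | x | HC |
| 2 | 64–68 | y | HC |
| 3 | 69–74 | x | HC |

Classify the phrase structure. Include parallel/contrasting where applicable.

The final phrase closes with a half cadence, which is not stronger than the preceding half cadence; the 3 phrases lack an overall antecedent–consequent design and so form a phrase group.

phrase group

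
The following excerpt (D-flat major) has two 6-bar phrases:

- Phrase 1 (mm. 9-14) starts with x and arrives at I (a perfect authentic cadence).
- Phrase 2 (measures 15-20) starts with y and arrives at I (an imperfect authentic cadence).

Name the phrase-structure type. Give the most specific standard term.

phrase group

The second phrase closes with an imperfect authentic cadence, which is not stronger than the first phrase's perfect authentic cadence; without a weak→strong cadential pair there is no antecedent–consequent relationship, so this is a phrase group rather than a period.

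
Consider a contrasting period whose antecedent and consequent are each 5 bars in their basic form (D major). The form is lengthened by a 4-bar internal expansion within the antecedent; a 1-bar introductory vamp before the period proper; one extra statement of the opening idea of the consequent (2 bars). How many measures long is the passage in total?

17 measures

Basic contrasting period: 5 + 5 = 10 bars.
10 (basic form) + 4 (internal expansion) + 1 (introduction) + 2 (extra statement) = 17.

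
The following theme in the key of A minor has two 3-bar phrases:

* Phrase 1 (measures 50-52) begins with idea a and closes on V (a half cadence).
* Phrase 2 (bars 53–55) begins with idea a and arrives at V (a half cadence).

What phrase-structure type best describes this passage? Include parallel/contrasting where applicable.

Both phrases have the same opening (a) and the same cadence (half cadence): the second is a restatement, not a consequent, so this is a repeated phrase rather than a period.

repeated phrase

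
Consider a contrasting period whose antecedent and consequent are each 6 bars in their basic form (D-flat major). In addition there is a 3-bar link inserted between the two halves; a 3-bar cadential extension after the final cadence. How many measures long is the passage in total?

Basic contrasting period: 6 + 6 = 12 bars.
12 (basic form) + 3 (link) + 3 (cadential extension) = 18.

18 measures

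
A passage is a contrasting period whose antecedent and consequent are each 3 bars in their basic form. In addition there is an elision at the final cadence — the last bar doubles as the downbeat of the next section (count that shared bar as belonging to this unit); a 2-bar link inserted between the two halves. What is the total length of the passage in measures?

8 measures

Basic contrasting period: 3 + 3 = 6 bars.
6 (basic form) + 2 (link) = 8.
The elision shares a bar with the next section but does not change this unit's count.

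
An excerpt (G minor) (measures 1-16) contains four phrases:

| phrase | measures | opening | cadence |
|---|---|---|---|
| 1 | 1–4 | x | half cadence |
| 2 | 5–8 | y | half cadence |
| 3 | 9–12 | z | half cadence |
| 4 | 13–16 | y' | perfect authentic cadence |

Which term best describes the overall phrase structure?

Four phrases in two halves: the first half (mm. 1–8) ends with a half cadence, the second (measures 9–16) with a perfect authentic cadence — a large antecedent–consequent pair, i.e. a double period.
Phrase 3 begins with different material from phrase 1, making it contrasting.

contrasting double period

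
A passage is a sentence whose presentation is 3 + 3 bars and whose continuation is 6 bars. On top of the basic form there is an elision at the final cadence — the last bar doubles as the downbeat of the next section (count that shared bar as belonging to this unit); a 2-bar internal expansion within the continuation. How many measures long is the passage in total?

Basic sentence: 3 + 3 + 6 = 12 bars.
12 (basic form) + 2 (internal expansion) = 14.
The elision shares a bar with the next section but does not change this unit's count.

14 measures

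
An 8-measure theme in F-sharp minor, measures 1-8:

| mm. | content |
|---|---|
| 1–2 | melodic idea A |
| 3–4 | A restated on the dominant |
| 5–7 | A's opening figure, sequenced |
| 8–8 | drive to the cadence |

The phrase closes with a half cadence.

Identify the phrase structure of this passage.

Basic idea (mm. 1–2) + its repetition (measures 3-4) form the presentation; fragmentation and cadence (measures 5-8) form the continuation — the 8-bar whole is a sentence.

sentence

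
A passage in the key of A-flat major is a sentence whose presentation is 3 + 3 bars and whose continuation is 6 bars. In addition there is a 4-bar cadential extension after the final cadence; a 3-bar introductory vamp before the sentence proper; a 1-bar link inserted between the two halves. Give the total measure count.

Basic sentence: 3 + 3 + 6 = 12 bars.
12 (basic form) + 4 (cadential extension) + 3 (introduction) + 1 (link) = 20.

20 measures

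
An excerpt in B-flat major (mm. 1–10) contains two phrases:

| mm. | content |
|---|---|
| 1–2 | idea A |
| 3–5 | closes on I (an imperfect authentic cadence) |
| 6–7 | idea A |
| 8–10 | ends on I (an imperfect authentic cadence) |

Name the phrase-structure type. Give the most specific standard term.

repeated phrase

Both phrases have the same opening (A) and the same cadence (imperfect authentic cadence): the second is a restatement, not a consequent, so this is a repeated phrase rather than a period.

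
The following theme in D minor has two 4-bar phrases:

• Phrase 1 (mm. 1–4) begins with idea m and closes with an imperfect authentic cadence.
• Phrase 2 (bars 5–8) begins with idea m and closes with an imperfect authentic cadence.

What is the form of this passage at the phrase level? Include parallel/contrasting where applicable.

repeated phrase

Both phrases have the same opening (m) and the same cadence (imperfect authentic cadence): the second is a restatement, not a consequent, so this is a repeated phrase rather than a period.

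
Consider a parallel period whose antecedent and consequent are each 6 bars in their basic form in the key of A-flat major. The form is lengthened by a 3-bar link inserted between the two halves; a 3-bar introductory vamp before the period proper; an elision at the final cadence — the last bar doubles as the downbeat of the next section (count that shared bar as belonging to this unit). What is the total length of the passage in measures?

18 measures

Basic parallel period: 6 + 6 = 12 bars.
12 (basic form) + 3 (link) + 3 (introduction) = 18.
The elision shares a bar with the next section but does not change this unit's count.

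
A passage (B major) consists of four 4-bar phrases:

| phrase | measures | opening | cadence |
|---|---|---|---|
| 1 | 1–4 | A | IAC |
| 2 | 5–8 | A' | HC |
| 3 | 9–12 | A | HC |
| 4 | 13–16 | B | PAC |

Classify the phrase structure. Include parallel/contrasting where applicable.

Four phrases in two halves: the first half (mm. 1-8) ends with a half cadence, the second (measures 9-16) with a perfect authentic cadence — a large antecedent–consequent pair, i.e. a double period.
Phrase 3 begins with the same material as phrase 1, making it parallel.

parallel double period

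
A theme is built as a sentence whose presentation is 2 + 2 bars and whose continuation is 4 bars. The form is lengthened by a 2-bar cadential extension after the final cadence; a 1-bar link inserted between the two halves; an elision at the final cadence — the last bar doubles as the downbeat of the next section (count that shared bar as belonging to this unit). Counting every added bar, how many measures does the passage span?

11 measures

Basic sentence: 2 + 2 + 4 = 8 bars.
8 (basic form) + 2 (cadential extension) + 1 (link) = 11.
The elision shares a bar with the next section but does not change this unit's count.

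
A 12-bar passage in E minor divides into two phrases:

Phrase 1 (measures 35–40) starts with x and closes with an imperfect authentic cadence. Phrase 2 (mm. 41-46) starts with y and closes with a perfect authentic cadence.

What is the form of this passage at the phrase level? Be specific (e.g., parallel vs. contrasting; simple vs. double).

Phrase 1 ends with an imperfect authentic cadence (weaker) and phrase 2 with a perfect authentic cadence (stronger): antecedent + consequent = a period.
The two phrases open with different material (x / y), so the period is contrasting.

contrasting period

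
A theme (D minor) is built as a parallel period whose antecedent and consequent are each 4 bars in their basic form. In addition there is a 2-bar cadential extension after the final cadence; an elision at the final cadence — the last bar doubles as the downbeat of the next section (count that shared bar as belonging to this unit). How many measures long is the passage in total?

10 measures

Basic parallel period: 4 + 4 = 8 bars.
8 (basic form) + 2 (cadential extension) = 10.
The elision shares a bar with the next section but does not change this unit's count.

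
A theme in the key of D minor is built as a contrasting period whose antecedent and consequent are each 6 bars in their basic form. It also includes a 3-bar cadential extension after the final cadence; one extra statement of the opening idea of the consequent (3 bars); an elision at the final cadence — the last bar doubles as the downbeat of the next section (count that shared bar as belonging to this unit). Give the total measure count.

Basic contrasting period: 6 + 6 = 12 bars.
12 (basic form) + 3 (cadential extension) + 3 (extra statement) = 18.
The elision shares a bar with the next section but does not change this unit's count.

18 measures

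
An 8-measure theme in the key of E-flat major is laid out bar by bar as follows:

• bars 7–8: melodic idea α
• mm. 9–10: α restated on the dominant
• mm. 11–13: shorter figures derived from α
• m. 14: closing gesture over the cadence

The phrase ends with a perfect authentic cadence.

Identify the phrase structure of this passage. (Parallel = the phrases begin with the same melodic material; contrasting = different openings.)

Basic idea (mm. 7-8) + its repetition (mm. 9–10) form the presentation; fragmentation and cadence (mm. 11–14) form the continuation — the 8-bar whole is a sentence.

sentence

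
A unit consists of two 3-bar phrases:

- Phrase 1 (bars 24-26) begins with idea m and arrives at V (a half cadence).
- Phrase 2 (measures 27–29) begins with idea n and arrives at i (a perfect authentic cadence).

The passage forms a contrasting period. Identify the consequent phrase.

phrase 2

The phrase ending with the weaker cadence (half cadence) is the antecedent; the one ending more conclusively (perfect authentic cadence) is the consequent. The consequent is phrase 2.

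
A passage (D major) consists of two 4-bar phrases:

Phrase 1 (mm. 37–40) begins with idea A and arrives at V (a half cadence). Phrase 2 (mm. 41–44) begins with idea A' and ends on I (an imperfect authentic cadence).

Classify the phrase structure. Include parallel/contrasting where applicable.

parallel period

Phrase 1 ends with a half cadence (weaker) and phrase 2 with an imperfect authentic cadence (stronger): antecedent + consequent = a period.
The two phrases open with the same material (A / A'), so the period is parallel.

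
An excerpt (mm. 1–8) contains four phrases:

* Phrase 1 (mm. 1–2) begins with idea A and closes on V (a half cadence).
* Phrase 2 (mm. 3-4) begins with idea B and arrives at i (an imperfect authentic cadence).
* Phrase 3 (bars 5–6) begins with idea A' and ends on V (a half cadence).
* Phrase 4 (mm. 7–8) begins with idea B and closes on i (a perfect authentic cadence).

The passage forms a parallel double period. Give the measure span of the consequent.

In a double period the first pair of phrases (ending imperfect authentic cadence) is the large antecedent and the second pair (ending perfect authentic cadence) is the large consequent; the consequent is measures 5–8.

measures 5–8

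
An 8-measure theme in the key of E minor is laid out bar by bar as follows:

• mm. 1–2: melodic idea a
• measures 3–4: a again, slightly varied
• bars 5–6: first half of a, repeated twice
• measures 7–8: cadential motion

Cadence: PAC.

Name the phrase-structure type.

Basic idea (mm. 1–2) + its repetition (measures 3–4) form the presentation; fragmentation and cadence (mm. 5–8) form the continuation — the 8-bar whole is a sentence.

sentence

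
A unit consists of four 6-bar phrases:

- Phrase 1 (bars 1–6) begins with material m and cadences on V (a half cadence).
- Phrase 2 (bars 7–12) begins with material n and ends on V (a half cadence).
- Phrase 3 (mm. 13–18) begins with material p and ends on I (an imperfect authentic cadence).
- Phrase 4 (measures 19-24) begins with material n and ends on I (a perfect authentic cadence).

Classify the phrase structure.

contrasting double period

Four phrases in two halves: the first half (measures 1-12) ends with a half cadence, the second (mm. 13-24) with a perfect authentic cadence — a large antecedent–consequent pair, i.e. a double period.
Phrase 3 begins with different material from phrase 1, making it contrasting.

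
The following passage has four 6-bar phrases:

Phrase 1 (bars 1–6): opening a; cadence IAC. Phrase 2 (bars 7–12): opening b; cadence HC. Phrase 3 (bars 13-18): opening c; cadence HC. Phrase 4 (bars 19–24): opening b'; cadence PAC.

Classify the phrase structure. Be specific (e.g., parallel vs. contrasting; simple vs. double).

contrasting double period

Four phrases in two halves: the first half (mm. 1–12) ends with a half cadence, the second (mm. 13–24) with a perfect authentic cadence — a large antecedent–consequent pair, i.e. a double period.
Phrase 3 begins with different material from phrase 1, making it contrasting.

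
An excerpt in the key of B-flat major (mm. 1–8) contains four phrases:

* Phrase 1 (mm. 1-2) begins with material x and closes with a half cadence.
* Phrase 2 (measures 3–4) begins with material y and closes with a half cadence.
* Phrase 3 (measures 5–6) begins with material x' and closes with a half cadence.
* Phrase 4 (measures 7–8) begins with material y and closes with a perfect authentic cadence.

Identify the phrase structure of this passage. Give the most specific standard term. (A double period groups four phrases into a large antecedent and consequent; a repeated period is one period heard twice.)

parallel double period

Four phrases in two halves: the first half (mm. 1–4) ends with a half cadence, the second (mm. 5–8) with a perfect authentic cadence — a large antecedent–consequent pair, i.e. a double period.
Phrase 3 begins with the same material as phrase 1, making it parallel.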